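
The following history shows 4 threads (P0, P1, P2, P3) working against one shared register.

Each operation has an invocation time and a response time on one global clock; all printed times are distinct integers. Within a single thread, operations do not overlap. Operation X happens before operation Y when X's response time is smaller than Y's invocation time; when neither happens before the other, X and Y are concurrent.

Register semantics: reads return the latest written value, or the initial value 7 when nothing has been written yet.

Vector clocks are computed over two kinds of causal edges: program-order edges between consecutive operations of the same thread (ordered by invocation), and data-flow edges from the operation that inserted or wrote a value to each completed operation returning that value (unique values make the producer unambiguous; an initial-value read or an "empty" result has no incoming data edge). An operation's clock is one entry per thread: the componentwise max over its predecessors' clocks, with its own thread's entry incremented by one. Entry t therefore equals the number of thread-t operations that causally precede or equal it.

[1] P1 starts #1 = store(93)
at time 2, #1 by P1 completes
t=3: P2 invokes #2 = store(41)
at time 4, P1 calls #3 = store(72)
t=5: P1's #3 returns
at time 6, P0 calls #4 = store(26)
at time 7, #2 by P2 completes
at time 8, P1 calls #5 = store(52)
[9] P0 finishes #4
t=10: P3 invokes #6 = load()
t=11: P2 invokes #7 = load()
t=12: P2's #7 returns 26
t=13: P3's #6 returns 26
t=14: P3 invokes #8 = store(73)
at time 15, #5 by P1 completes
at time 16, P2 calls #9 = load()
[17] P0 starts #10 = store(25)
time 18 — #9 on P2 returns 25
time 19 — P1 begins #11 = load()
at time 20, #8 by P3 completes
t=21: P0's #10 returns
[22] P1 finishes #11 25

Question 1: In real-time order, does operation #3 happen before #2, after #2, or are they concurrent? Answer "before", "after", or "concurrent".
concurrent

#3 spans [4,5], #2 spans [3,7]
the intervals overlap in both directions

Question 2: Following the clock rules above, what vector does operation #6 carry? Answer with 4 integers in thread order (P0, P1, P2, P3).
(1, 0, 0, 1)

#2 (invocation 3): nothing precedes it; P2's component alone gives (0, 0, 1, 0)
#1 (invocation 1): nothing precedes it; P1's component alone gives (0, 1, 0, 0)
#4 (invocation 6): nothing precedes it; P0's component alone gives (1, 0, 0, 0)
from VC(#1)=(0, 1, 0, 0), #3 (invoked 4) maxes components and bumps P1 → (0, 2, 0, 0)
from VC(#4)=(1, 0, 0, 0), #6 (invoked 10) maxes components and bumps P3 → (1, 0, 0, 1)
from VC(#4)=(1, 0, 0, 0), #10 (invoked 17) maxes components and bumps P0 → (2, 0, 0, 0)
from VC(#3)=(0, 2, 0, 0), #5 (invoked 8) maxes components and bumps P1 → (0, 3, 0, 0)
from VC(#6)=(1, 0, 0, 1), #8 (invoked 14) maxes components and bumps P3 → (1, 0, 0, 2)
from VC(#2)=(0, 0, 1, 0), VC(#4)=(1, 0, 0, 0), #7 (invoked 11) maxes components and bumps P2 → (1, 0, 2, 0)
from VC(#7)=(1, 0, 2, 0), VC(#10)=(2, 0, 0, 0), #9 (invoked 16) maxes components and bumps P2 → (2, 0, 3, 0)
from VC(#5)=(0, 3, 0, 0), VC(#10)=(2, 0, 0, 0), #11 (invoked 19) maxes components and bumps P1 → (2, 4, 0, 0)
target: VC(#6) = (1, 0, 0, 1)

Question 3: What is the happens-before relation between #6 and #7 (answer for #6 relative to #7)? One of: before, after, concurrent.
concurrent

#6 spans [10,13], #7 spans [11,12]
the intervals overlap in both directions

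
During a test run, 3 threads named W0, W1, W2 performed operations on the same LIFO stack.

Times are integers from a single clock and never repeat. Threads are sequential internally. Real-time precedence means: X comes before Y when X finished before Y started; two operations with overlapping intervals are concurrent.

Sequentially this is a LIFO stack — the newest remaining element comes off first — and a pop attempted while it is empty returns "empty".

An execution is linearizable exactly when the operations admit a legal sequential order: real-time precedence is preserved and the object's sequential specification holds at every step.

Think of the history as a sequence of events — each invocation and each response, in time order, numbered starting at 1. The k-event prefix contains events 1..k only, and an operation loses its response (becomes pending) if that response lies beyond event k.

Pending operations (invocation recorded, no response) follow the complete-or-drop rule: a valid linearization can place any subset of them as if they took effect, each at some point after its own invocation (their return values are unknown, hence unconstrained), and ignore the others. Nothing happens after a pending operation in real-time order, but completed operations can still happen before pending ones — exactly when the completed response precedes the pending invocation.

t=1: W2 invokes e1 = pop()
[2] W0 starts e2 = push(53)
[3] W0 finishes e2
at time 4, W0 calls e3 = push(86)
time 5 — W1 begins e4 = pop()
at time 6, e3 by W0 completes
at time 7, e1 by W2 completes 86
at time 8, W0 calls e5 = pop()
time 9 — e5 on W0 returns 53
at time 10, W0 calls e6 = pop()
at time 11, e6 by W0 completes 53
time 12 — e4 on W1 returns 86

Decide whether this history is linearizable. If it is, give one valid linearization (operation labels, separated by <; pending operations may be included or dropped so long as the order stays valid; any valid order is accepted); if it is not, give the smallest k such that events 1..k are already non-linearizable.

not linearizable — minimal violating prefix: 11 events

cut after 10 events: linearizable; cut after 11 events (e6 responds, time 11): not linearizable
checked exhaustively: 3 real-time-consistent orders of 5 completed operations, zero legal LIFO stack replays
no completion choice of the 1 pending operation (e4) rescues it — every subset was tried
sample order e1, e2, e3, e5, e6 (pending dropped) stalls at step 1 — e1 pop() → 86 has no legal effect
sample order e2, e1, e3, e5, e6 (pending dropped) stalls at step 2 — e1 pop() → 86 has no legal effect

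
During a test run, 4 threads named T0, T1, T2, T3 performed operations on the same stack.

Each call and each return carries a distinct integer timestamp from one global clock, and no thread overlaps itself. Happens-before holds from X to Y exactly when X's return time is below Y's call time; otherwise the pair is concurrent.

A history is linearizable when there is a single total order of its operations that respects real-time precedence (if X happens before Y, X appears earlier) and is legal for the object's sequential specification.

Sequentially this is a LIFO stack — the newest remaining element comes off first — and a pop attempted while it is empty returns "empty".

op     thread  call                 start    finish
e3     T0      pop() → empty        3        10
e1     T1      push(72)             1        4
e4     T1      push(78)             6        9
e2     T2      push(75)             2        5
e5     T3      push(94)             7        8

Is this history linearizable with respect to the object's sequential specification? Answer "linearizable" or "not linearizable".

witness order: e3, e1, e2, e4, e5
step 1: e3 pop() → empty — stack <>
step 2: e1 push(72) — stack <72>
step 3: e2 push(75) — stack <72,75>
step 4: e4 push(78) — stack <72,75,78>
step 5: e5 push(94) — stack <72,75,78,94>

linearizable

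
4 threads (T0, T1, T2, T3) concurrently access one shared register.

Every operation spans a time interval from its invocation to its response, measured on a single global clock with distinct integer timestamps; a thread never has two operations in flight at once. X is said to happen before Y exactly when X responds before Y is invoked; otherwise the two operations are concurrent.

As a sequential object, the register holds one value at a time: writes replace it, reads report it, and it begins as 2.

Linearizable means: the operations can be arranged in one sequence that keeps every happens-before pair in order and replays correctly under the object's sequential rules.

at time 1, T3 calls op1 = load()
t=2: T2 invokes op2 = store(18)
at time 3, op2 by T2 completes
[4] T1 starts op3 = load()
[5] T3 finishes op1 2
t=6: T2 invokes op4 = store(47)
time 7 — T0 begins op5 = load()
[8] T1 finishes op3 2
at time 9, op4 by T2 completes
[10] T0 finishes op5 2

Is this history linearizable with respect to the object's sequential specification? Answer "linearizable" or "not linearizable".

already the first 8 events (up to op3's response at time 8) admit no linearization; the first 7 still do
3 completed operations, 3 real-time-consistent orders — every register replay fails
include/drop combinations of the 2 pending operations (op4, op5) were all tried; none helps
sample order op1, op2, op3 (pending dropped) stalls at step 3 — op3 load() → 2 has no legal effect
sample order op2, op1, op3 (pending dropped) stalls at step 2 — op1 load() → 2 has no legal effect

not linearizable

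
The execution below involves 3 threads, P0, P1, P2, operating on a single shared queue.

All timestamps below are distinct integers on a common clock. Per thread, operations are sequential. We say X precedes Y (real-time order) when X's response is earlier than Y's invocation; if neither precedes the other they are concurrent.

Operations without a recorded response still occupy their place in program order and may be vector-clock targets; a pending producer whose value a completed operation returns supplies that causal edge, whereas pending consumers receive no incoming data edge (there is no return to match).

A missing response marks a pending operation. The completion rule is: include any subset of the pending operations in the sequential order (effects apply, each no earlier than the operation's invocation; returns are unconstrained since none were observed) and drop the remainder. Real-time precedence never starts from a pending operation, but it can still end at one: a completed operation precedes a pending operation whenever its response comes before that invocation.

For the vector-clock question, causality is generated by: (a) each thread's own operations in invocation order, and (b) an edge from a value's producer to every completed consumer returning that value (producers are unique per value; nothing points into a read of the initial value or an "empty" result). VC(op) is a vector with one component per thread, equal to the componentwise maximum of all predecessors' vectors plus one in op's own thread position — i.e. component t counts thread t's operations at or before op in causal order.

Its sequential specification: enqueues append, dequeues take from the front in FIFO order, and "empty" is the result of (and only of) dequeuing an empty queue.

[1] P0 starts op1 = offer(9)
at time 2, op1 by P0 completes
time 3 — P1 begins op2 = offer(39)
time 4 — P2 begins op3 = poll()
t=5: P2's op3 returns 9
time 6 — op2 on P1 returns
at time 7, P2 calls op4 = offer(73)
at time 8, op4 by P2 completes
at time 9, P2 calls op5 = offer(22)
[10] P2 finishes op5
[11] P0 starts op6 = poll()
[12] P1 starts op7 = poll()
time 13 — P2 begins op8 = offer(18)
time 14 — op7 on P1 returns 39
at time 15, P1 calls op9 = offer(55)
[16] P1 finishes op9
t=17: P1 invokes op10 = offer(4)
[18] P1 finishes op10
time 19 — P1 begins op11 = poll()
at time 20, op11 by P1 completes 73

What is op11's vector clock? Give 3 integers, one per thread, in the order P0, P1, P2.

VC(op2, invoked at 3): no causal predecessors; +1 on P1 → (0, 1, 0)
VC(op1, invoked at 1): no causal predecessors; +1 on P0 → (1, 0, 0)
merge at op7 (invoked 12): VC(op2)=(0, 1, 0), own-thread bump on P1 → (0, 2, 0)
merge at op3 (invoked 4): VC(op1)=(1, 0, 0), own-thread bump on P2 → (1, 0, 1)
merge at op6 (invoked 11): VC(op1)=(1, 0, 0), own-thread bump on P0 → (2, 0, 0)
merge at op9 (invoked 15): VC(op7)=(0, 2, 0), own-thread bump on P1 → (0, 3, 0)
merge at op4 (invoked 7): VC(op3)=(1, 0, 1), own-thread bump on P2 → (1, 0, 2)
merge at op10 (invoked 17): VC(op9)=(0, 3, 0), own-thread bump on P1 → (0, 4, 0)
merge at op5 (invoked 9): VC(op4)=(1, 0, 2), own-thread bump on P2 → (1, 0, 3)
merge at op8 (invoked 13): VC(op5)=(1, 0, 3), own-thread bump on P2 → (1, 0, 4)
merge at op11 (invoked 19): VC(op4)=(1, 0, 2), VC(op10)=(0, 4, 0), own-thread bump on P1 → (1, 5, 2)
target: VC(op11) = (1, 5, 2)

(1, 5, 2)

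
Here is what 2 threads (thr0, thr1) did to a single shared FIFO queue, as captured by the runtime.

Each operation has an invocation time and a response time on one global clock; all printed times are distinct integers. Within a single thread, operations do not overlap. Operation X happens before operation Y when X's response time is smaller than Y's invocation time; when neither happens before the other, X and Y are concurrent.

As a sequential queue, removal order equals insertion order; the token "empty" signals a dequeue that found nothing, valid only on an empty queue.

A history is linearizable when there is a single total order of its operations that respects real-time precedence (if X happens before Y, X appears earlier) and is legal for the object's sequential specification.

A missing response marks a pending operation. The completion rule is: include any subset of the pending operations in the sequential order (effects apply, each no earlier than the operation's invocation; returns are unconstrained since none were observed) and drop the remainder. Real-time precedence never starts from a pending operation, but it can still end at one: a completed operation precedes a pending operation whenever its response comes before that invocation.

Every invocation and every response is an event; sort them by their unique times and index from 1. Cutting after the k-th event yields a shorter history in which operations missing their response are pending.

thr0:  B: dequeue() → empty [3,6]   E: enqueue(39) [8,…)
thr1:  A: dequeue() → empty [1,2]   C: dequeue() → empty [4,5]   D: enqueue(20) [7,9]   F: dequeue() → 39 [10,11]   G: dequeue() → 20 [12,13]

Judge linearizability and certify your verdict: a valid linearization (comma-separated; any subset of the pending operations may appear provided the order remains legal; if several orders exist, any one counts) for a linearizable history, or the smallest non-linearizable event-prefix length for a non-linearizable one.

1. A dequeue() → empty, leaving queue <>
2. B dequeue() → empty, leaving queue <>
3. C dequeue() → empty, leaving queue <>
4. E enqueue(39) (pending, included), leaving queue <39>
5. D enqueue(20), leaving queue <39,20>
6. F dequeue() → 39, leaving queue <20>
7. G dequeue() → 20, leaving queue <>

linearizable — witness: A, B, C, E, D, F, G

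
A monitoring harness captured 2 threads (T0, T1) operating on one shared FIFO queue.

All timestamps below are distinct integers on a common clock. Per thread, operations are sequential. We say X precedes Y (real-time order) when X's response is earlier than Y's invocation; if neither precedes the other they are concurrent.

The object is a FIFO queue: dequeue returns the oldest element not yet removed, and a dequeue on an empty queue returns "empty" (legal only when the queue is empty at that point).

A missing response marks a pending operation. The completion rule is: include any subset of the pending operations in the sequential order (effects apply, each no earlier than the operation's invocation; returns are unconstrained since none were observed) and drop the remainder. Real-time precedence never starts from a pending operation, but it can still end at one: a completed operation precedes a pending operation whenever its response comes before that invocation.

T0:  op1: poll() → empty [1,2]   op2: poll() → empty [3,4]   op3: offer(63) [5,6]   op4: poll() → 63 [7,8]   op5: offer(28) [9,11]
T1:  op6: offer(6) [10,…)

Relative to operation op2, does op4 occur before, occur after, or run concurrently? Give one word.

after

op4 spans [7,8], op2 spans [3,4]
resp(op2)=4 < inv(op4)=7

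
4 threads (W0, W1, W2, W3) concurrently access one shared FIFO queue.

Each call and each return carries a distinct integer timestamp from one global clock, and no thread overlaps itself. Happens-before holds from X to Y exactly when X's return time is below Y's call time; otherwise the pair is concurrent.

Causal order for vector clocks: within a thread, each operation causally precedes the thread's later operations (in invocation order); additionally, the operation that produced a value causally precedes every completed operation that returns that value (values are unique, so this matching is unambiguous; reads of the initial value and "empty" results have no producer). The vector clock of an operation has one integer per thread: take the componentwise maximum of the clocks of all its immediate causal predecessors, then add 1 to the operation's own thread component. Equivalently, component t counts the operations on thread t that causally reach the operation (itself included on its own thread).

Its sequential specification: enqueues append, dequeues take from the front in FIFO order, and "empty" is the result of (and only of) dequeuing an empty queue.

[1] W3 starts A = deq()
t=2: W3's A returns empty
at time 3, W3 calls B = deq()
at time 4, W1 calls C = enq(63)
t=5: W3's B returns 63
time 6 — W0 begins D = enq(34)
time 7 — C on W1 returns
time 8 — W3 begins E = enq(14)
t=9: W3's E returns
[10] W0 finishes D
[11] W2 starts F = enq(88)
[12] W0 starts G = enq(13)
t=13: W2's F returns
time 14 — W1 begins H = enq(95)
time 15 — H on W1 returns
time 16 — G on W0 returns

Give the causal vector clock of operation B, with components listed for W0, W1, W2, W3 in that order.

A, invoked 1, has no incoming edges; only W3's bump applies → (0, 0, 0, 1)
F, invoked 11, has no incoming edges; only W2's bump applies → (0, 0, 1, 0)
C, invoked 4, has no incoming edges; only W1's bump applies → (0, 1, 0, 0)
D, invoked 6, has no incoming edges; only W0's bump applies → (1, 0, 0, 0)
VC(H, invoked at 14): max of VC(C)=(0, 1, 0, 0), then +1 on thread W1 → (0, 2, 0, 0)
VC(G, invoked at 12): max of VC(D)=(1, 0, 0, 0), then +1 on thread W0 → (2, 0, 0, 0)
VC(B, invoked at 3): max of VC(A)=(0, 0, 0, 1), VC(C)=(0, 1, 0, 0), then +1 on thread W3 → (0, 1, 0, 2)
VC(E, invoked at 8): max of VC(B)=(0, 1, 0, 2), then +1 on thread W3 → (0, 1, 0, 3)
target: VC(B) = (0, 1, 0, 2)

(0, 1, 0, 2)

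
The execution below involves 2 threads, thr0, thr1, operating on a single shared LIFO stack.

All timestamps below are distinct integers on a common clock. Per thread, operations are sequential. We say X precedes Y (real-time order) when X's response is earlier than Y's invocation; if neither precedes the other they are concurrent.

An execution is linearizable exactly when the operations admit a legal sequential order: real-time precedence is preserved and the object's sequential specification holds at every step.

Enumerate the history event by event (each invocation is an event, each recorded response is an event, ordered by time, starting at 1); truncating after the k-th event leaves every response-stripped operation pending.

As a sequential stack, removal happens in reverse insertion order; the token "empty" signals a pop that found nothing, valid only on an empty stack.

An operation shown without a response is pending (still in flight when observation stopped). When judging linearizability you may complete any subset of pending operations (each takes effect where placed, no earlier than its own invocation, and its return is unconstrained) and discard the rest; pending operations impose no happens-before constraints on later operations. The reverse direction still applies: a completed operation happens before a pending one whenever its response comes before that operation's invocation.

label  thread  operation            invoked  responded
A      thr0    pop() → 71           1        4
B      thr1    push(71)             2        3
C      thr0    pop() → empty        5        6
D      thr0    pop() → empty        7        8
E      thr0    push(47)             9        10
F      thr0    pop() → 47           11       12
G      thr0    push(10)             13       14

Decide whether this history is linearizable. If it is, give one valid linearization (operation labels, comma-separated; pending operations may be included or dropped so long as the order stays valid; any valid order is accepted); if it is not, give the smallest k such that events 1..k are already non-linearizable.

step 1: B push(71) — stack <71>
step 2: A pop() → 71 — stack <>
step 3: C pop() → empty — stack <>
step 4: D pop() → empty — stack <>
step 5: E push(47) — stack <47>
step 6: F pop() → 47 — stack <>
step 7: G push(10) — stack <10>

linearizable — witness: B, A, C, D, E, F, G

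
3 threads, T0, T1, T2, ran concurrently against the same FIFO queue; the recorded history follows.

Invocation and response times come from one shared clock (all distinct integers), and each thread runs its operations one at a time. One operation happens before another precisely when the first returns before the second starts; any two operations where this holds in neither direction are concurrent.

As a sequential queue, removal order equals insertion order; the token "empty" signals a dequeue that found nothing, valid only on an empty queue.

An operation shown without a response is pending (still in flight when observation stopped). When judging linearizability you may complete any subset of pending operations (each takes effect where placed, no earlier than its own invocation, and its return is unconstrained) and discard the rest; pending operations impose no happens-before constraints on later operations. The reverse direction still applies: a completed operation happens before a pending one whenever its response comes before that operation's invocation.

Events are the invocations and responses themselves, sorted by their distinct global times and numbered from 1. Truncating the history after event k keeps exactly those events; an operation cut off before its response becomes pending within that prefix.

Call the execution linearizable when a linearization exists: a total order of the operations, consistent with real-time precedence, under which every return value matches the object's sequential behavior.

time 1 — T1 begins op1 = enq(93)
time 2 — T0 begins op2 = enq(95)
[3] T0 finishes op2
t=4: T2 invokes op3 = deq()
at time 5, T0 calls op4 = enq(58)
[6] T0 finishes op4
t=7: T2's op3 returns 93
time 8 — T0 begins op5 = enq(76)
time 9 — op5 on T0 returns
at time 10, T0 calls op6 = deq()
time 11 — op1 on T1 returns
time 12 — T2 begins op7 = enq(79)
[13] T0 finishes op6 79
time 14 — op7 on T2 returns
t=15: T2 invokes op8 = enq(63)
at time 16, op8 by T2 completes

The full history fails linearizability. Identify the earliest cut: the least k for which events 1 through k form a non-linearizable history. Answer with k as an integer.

events 1..12 are still linearizable — one witness is op1, op2, op3, op4, op5:
after step 1 (op1 enq(93)): queue <93>
after step 2 (op2 enq(95)): queue <93,95>
after step 3 (op3 deq() → 93): queue <95>
after step 4 (op4 enq(58)): queue <95,58>
after step 5 (op5 enq(76)): queue <95,58,76>
at event 13 (op6's time-13 response) nothing linearizes any more
no completion choice of the 1 pending operation (op7) rescues it — every subset was tried
e.g. op1, op2, op3, op4, op5, op6 (pending dropped): illegal at step 6, since op6 deq() → 79 cannot apply there
e.g. op1, op2, op4, op3, op5, op6 (pending dropped): illegal at step 6, since op6 deq() → 79 cannot apply there

13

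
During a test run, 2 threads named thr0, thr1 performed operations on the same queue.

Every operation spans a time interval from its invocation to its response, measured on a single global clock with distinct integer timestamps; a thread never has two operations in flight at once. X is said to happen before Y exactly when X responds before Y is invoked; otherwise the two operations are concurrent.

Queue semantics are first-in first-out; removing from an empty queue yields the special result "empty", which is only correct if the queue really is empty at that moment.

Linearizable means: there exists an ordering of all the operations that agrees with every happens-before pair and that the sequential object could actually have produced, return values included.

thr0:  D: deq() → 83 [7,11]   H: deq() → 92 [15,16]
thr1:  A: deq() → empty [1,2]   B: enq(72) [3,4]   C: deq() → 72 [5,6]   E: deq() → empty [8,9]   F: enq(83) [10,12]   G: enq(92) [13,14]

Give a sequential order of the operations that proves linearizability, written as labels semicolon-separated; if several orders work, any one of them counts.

step 1: A deq() → empty — queue <>
step 2: B enq(72) — queue <72>
step 3: C deq() → 72 — queue <>
step 4: E deq() → empty — queue <>
step 5: F enq(83) — queue <83>
step 6: D deq() → 83 — queue <>
step 7: G enq(92) — queue <92>
step 8: H deq() → 92 — queue <>

A; B; C; E; F; D; G; H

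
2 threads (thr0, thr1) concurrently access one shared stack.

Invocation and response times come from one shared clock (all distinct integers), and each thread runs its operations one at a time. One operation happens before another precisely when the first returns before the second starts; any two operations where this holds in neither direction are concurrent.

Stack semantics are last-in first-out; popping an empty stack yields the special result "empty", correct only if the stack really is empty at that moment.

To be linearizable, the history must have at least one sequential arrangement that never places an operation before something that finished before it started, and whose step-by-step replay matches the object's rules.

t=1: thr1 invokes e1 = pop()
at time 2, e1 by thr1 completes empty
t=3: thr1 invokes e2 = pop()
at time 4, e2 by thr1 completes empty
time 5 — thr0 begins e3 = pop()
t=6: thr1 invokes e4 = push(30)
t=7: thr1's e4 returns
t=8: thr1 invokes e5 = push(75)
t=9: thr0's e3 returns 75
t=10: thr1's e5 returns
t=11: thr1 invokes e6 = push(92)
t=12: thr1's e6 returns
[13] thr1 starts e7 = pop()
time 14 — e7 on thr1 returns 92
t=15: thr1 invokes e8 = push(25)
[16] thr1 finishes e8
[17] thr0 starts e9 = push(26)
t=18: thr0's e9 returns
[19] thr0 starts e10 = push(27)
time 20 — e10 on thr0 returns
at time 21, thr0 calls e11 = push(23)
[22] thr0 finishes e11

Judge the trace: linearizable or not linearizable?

witness order: e1, e2, e4, e5, e3, e6, e7, e8, e9, e10, e11
after step 1 (e1 pop() → empty): stack <>
after step 2 (e2 pop() → empty): stack <>
after step 3 (e4 push(30)): stack <30>
after step 4 (e5 push(75)): stack <30,75>
after step 5 (e3 pop() → 75): stack <30>
after step 6 (e6 push(92)): stack <30,92>
after step 7 (e7 pop() → 92): stack <30>
after step 8 (e8 push(25)): stack <30,25>
after step 9 (e9 push(26)): stack <30,25,26>
after step 10 (e10 push(27)): stack <30,25,26,27>
after step 11 (e11 push(23)): stack <30,25,26,27,23>

linearizable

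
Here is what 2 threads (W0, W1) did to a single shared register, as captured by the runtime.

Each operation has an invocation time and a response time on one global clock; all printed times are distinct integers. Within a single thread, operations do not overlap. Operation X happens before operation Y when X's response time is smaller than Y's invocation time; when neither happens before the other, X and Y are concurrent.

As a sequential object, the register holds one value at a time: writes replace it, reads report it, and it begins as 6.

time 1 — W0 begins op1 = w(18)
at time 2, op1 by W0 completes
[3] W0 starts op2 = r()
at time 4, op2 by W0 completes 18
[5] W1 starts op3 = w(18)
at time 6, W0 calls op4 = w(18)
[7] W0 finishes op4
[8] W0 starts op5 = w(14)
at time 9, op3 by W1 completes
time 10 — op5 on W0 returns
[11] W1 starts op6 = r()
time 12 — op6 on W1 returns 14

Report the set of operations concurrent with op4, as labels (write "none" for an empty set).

op4 spans [6,7]; an op avoiding the whole window 6..7 is ordered, any other is concurrent
op1 [1,2]: before
op2 [3,4]: before
op3 [5,9]: concurrent
op5 [8,10]: after
op6 [11,12]: after

op3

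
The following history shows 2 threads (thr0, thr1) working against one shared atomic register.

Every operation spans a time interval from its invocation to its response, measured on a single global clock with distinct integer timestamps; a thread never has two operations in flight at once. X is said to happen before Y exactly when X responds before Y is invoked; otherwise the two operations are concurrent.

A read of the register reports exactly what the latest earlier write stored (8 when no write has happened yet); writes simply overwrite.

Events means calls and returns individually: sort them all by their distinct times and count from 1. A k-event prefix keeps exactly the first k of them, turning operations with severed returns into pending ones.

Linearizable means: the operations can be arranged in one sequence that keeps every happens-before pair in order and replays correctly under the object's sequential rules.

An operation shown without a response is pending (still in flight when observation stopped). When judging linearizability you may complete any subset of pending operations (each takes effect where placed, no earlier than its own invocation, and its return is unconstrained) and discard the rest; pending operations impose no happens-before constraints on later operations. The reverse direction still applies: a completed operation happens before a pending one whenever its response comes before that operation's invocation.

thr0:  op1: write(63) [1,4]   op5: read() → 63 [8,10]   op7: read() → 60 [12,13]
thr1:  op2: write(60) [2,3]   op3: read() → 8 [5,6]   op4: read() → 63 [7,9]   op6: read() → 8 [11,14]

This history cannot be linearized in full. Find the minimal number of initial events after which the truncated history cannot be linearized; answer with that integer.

events 1..5 are linearizable; a witness order is op1, op2:
after step 1 (op1 write(63)): value 63
after step 2 (op2 write(60)): value 60
event 6 — op3's response, time 6 — after it, nothing linearizes
e.g. op1, op2, op3: illegal at step 3, since op3 read() → 8 cannot apply there
e.g. op2, op1, op3: illegal at step 3, since op3 read() → 8 cannot apply there

6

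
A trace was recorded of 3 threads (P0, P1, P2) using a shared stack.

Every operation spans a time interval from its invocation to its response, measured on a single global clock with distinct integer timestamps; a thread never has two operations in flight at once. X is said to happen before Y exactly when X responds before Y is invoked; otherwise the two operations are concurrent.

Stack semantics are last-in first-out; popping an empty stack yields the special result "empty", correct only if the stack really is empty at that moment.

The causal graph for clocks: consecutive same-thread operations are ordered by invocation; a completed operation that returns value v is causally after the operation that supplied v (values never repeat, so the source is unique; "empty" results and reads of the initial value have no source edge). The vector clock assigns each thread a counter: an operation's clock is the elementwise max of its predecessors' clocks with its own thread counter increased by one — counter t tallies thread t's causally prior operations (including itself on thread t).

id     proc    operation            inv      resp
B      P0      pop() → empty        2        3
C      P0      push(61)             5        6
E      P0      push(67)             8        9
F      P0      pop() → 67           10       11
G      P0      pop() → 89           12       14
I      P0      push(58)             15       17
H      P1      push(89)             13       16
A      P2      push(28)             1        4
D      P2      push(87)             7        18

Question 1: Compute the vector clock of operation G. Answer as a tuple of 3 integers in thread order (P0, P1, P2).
(5, 1, 0)

VC(A, invoked at 1): no causal predecessors; +1 on P2 → (0, 0, 1)
VC(H, invoked at 13): no causal predecessors; +1 on P1 → (0, 1, 0)
VC(B, invoked at 2): no causal predecessors; +1 on P0 → (1, 0, 0)
VC(D, invoked at 7): max of VC(A)=(0, 0, 1), then +1 on thread P2 → (0, 0, 2)
VC(C, invoked at 5): max of VC(B)=(1, 0, 0), then +1 on thread P0 → (2, 0, 0)
VC(E, invoked at 8): max of VC(C)=(2, 0, 0), then +1 on thread P0 → (3, 0, 0)
VC(F, invoked at 10): max of VC(E)=(3, 0, 0), then +1 on thread P0 → (4, 0, 0)
VC(G, invoked at 12): max of VC(F)=(4, 0, 0), VC(H)=(0, 1, 0), then +1 on thread P0 → (5, 1, 0)
VC(I, invoked at 15): max of VC(G)=(5, 1, 0), then +1 on thread P0 → (6, 1, 0)
target: VC(G) = (5, 1, 0)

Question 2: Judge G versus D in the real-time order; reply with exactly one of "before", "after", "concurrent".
concurrent

G spans [12,14], D spans [7,18]
the intervals overlap in both directions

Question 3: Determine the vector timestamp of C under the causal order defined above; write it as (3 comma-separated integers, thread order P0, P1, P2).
(2, 0, 0)

A, invoked 1, has no incoming edges; only P2's bump applies → (0, 0, 1)
H, invoked 13, has no incoming edges; only P1's bump applies → (0, 1, 0)
B, invoked 2, has no incoming edges; only P0's bump applies → (1, 0, 0)
from VC(A)=(0, 0, 1), D (invoked 7) maxes components and bumps P2 → (0, 0, 2)
from VC(B)=(1, 0, 0), C (invoked 5) maxes components and bumps P0 → (2, 0, 0)
from VC(C)=(2, 0, 0), E (invoked 8) maxes components and bumps P0 → (3, 0, 0)
from VC(E)=(3, 0, 0), F (invoked 10) maxes components and bumps P0 → (4, 0, 0)
from VC(F)=(4, 0, 0), VC(H)=(0, 1, 0), G (invoked 12) maxes components and bumps P0 → (5, 1, 0)
from VC(G)=(5, 1, 0), I (invoked 15) maxes components and bumps P0 → (6, 1, 0)
target: VC(C) = (2, 0, 0)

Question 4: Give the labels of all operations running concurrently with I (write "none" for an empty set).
D, H

I spans [15,17]: anything still running between times 15 and 17 counts as concurrent
A [1,4]: before
B [2,3]: before
C [5,6]: before
D [7,18]: concurrent
E [8,9]: before
F [10,11]: before
G [12,14]: before
H [13,16]: concurrent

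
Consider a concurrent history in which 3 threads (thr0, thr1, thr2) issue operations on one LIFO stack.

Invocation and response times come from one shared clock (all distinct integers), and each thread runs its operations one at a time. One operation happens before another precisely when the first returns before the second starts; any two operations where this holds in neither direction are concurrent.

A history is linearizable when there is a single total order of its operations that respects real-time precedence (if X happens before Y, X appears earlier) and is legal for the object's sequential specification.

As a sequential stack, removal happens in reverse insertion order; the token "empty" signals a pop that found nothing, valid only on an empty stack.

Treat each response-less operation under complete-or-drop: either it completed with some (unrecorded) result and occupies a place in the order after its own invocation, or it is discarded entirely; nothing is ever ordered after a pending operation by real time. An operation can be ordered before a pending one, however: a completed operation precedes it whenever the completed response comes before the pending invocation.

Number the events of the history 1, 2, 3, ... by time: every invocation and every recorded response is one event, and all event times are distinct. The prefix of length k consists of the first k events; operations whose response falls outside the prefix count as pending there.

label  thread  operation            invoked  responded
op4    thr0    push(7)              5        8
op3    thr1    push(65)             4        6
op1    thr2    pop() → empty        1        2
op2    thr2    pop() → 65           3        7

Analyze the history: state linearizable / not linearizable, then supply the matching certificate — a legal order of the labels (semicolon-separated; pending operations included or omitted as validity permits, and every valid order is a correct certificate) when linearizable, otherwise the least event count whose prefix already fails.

linearizable — witness: op1; op3; op2; op4

1. op1 pop() → empty, leaving stack <>
2. op3 push(65), leaving stack <65>
3. op2 pop() → 65, leaving stack <>
4. op4 push(7), leaving stack <7>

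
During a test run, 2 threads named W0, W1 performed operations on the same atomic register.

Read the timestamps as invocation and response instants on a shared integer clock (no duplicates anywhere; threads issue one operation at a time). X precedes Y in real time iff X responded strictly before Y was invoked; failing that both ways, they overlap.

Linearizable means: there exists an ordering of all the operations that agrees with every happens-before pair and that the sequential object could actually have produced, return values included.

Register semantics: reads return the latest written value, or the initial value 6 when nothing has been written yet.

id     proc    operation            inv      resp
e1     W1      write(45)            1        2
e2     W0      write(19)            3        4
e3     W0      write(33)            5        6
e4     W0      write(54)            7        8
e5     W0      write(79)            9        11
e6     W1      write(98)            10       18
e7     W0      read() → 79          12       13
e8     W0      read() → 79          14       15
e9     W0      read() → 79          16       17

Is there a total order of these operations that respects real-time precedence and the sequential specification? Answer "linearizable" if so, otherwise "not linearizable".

one valid linearization: e1, e2, e3, e4, e5, e7, e8, e9, e6
1. e1 write(45), leaving value 45
2. e2 write(19), leaving value 19
3. e3 write(33), leaving value 33
4. e4 write(54), leaving value 54
5. e5 write(79), leaving value 79
6. e7 read() → 79, leaving value 79
7. e8 read() → 79, leaving value 79
8. e9 read() → 79, leaving value 79
9. e6 write(98), leaving value 98

linearizable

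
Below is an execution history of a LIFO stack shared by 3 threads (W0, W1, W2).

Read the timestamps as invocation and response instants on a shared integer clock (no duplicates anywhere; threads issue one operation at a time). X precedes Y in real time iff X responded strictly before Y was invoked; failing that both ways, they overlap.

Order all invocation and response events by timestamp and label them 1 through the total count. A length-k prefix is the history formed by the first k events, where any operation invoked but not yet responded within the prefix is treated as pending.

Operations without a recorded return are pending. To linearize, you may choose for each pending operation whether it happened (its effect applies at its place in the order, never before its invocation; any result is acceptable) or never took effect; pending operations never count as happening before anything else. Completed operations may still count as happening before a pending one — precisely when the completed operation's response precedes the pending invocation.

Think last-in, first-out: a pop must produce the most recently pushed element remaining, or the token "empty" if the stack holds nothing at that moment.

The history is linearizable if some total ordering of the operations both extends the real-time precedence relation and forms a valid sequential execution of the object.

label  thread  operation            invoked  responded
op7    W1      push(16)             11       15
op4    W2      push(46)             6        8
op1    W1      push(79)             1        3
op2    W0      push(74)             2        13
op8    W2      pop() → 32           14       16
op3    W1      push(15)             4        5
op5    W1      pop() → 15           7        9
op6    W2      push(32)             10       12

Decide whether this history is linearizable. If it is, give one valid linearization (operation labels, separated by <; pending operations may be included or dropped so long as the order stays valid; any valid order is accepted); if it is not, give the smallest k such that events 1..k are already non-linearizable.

step 1: op1 push(79) — stack <79>
step 2: op2 push(74) — stack <79,74>
step 3: op3 push(15) — stack <79,74,15>
step 4: op5 pop() → 15 — stack <79,74>
step 5: op4 push(46) — stack <79,74,46>
step 6: op6 push(32) — stack <79,74,46,32>
step 7: op8 pop() → 32 — stack <79,74,46>
step 8: op7 push(16) — stack <79,74,46,16>

linearizable — witness: op1 < op2 < op3 < op5 < op4 < op6 < op8 < op7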